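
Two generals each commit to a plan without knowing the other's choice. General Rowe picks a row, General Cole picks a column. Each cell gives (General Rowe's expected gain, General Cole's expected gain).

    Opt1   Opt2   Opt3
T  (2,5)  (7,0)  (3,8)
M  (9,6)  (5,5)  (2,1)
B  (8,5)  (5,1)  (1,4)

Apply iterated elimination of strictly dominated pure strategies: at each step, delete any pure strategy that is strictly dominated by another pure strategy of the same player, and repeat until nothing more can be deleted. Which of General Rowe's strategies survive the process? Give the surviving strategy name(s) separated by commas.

T, M

Column Opt2 is eliminated: Opt1 beats it against every remaining row (T: 5>0, M: 6>5, B: 5>1).
General Rowe's strategy B is strictly dominated by M (Opt1: 9>8, Opt3: 2>1) and is removed.
Among the remaining strategies, none is strictly dominated by another pure strategy of the same player, so the elimination stops.
Surviving strategies — General Rowe: {T, M}; General Cole: {Opt1, Opt3}.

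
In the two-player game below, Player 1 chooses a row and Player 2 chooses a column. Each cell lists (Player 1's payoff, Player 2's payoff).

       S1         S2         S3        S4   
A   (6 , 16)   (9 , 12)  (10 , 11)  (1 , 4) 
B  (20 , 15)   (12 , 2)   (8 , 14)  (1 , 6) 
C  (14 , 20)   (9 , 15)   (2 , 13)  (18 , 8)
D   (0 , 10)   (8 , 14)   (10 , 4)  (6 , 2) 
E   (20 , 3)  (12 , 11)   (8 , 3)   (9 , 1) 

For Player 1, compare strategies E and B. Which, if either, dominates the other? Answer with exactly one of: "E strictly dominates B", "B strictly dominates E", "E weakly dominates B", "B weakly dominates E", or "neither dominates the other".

Compare E to B across every action of Player 2: S1: 20=20, S2: 12=12, S3: 8=8, S4: 9>1.
E is at least as good everywhere and strictly better somewhere (tied only at S1, S2, S3), so E weakly but not strictly dominates B.

E weakly dominates B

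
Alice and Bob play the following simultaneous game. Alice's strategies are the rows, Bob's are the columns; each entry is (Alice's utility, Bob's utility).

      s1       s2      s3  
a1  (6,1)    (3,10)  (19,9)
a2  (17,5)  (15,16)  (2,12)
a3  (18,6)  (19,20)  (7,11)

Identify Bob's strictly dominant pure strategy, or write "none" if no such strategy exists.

s2

s2 vs s1: a1: 10>1, a2: 16>5, a3: 20>6.
s2 vs s3: a1: 10>9, a2: 16>12, a3: 20>11.
s2 strictly beats every other strategy against every opponent action, so it is strictly dominant.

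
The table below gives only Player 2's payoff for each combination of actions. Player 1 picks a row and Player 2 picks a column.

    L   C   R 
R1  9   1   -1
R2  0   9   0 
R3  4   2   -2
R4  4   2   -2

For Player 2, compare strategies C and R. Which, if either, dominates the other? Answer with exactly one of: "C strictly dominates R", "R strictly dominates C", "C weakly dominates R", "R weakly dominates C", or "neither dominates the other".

Compare C to R across each opponent action: R1: 1>-1, R2: 9>0, R3: 2>-2, R4: 2>-2.
C gives a strictly higher payoff against each opponent action, so C strictly dominates R.

C strictly dominates R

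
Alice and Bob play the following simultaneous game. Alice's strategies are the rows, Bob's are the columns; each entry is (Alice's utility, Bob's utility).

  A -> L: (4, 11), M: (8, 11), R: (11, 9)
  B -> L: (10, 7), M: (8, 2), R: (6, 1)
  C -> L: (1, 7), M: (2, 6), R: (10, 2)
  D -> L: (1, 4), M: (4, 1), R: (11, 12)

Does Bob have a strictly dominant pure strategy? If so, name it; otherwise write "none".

L fails to dominate M at A (11=11).
M fails to dominate L at A (11=11).
R fails to dominate L at A (9<11).
No single strategy dominates all the others.

none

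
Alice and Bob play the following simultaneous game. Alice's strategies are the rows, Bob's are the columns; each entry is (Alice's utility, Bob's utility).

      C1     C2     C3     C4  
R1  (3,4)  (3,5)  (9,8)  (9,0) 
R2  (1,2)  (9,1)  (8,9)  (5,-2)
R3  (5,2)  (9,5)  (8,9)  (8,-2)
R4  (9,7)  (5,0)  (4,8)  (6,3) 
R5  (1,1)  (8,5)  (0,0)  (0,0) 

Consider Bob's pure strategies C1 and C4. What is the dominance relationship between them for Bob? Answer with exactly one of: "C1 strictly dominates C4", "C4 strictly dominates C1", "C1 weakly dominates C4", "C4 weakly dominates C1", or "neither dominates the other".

C1 strictly dominates C4

C1's payoffs vs C4's, by Alice's action — R1: 4>0, R2: 2>-2, R3: 2>-2, R4: 7>3, R5: 1>0.
C1 gives a strictly higher payoff against each choice by Alice, so C1 strictly dominates C4.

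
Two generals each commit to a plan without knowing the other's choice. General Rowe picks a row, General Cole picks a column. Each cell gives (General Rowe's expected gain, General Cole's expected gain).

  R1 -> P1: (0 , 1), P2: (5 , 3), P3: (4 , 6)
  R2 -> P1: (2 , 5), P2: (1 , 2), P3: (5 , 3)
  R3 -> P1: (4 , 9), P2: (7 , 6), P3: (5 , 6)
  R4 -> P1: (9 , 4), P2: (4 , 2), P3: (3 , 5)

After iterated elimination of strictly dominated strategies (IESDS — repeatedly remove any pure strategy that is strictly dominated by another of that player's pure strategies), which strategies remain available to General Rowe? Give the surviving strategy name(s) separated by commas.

R2, R3, R4

For General Rowe, R3 strictly dominates R1 on the remaining columns (P1: 4>0, P2: 7>5, P3: 5>4); eliminate R1.
General Cole's strategy P2 is strictly dominated by P1 (R2: 5>2, R3: 9>6, R4: 4>2) and is removed.
Among the remaining strategies, none is strictly dominated by another pure strategy of the same player, so the elimination stops.
Surviving strategies — General Rowe: {R2, R3, R4}; General Cole: {P1, P3}.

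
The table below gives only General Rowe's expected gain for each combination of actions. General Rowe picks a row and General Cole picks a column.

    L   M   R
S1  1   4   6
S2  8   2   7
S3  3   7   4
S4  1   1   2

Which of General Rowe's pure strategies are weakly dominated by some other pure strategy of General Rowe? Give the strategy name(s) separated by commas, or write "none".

S1: no other strategy beats it everywhere (S2 at M (4>2); S3 at R (6>4); S4 at M (4>1)).
S2 is not dominated — it holds its own against S1 at L (8>1); S3 at L (8>3); S4 at L (8>1).
S3 is not dominated — it holds its own against S1 at L (3>1); S2 at M (7>2); S4 at L (3>1).
S4 is weakly dominated by S1 (L: 1=1, M: 4>1, R: 6>2).

S4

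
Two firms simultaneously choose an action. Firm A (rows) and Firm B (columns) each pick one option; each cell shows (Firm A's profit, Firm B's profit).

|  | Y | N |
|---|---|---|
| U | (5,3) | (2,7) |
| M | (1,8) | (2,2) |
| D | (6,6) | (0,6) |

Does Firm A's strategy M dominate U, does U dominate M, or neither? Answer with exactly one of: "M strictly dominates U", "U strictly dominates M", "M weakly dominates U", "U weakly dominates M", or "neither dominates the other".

M's payoffs vs U's, by Firm B's action — Y: 1<5, N: 2=2.
U is at least as good everywhere and strictly better somewhere (tied at N), so U weakly dominates M.

U weakly dominates M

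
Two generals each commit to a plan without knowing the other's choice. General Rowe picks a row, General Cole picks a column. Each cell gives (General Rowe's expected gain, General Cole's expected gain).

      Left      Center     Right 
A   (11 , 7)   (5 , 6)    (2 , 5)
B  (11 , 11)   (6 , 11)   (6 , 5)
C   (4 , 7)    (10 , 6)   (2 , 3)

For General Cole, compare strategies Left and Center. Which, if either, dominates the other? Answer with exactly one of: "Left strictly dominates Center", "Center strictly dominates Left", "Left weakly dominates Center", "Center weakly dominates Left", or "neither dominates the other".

Left weakly dominates Center

Compare Left to Center across each choice by General Rowe: A: 7>6, B: 11=11, C: 7>6.
Left is at least as good everywhere and strictly better somewhere (tied only at B), so Left weakly but not strictly dominates Center.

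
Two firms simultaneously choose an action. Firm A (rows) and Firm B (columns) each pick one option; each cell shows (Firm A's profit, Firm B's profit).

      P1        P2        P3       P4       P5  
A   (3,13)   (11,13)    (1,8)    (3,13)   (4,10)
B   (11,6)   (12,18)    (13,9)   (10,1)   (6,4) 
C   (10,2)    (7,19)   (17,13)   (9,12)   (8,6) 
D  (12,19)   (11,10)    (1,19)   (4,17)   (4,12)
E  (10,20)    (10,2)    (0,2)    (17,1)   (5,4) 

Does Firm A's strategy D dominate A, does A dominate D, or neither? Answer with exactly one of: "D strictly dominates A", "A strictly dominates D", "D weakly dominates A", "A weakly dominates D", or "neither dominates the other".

D weakly dominates A

Compare D to A across every action of Firm B: P1: 12>3, P2: 11=11, P3: 1=1, P4: 4>3, P5: 4=4.
D is at least as good everywhere and strictly better somewhere (tied only at P2, P3, P5), so D weakly but not strictly dominates A.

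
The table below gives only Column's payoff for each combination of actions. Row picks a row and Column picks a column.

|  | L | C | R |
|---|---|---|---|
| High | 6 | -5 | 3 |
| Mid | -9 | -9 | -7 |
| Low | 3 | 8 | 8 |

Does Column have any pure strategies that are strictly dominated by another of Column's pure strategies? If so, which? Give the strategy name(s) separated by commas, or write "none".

L: no other strategy beats it everywhere (C at High (6>-5); R at High (6>3)).
C: no other strategy beats it everywhere (L at Mid (-9=-9); R at Low (8=8)).
Nothing dominates R: L at Mid (-7>-9); C at High (3>-5).

none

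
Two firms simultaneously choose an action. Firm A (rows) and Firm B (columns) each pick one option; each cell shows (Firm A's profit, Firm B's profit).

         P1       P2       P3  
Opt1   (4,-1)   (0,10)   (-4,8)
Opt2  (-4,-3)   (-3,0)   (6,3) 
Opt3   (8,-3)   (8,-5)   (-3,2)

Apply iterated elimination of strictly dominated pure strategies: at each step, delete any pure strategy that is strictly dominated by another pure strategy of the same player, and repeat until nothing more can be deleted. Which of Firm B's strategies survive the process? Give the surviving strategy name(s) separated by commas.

Row Opt1 is eliminated: Opt3 beats it against every remaining column (P1: 8>4, P2: 8>0, P3: -3>-4).
Column P1 is eliminated: P3 beats it against every remaining row (Opt2: 3>-3, Opt3: 2>-3).
For Firm B, P3 strictly dominates P2 on the remaining rows (Opt2: 3>0, Opt3: 2>-5); eliminate P2.
For Firm A, Opt2 strictly dominates Opt3 on the remaining columns (P3: 6>-3); eliminate Opt3.
Among the remaining strategies, none is strictly dominated by another pure strategy of the same player, so the elimination stops.
Surviving strategies — Firm A: {Opt2}; Firm B: {P3}.

P3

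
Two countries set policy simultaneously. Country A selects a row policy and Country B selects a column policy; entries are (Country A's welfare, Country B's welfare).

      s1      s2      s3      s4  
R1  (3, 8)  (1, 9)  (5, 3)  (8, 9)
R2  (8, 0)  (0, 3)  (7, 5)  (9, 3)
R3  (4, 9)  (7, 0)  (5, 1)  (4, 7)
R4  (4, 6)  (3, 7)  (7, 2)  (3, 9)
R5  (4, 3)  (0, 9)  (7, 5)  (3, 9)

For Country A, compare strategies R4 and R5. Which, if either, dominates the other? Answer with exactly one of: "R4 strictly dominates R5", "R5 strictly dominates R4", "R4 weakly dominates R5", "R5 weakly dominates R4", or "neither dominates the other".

R4's payoffs vs R5's, by Country B's action — s1: 4=4, s2: 3>0, s3: 7=7, s4: 3=3.
R4 is at least as good everywhere and strictly better somewhere (tied only at s1, s3, s4), so R4 weakly but not strictly dominates R5.

R4 weakly dominates R5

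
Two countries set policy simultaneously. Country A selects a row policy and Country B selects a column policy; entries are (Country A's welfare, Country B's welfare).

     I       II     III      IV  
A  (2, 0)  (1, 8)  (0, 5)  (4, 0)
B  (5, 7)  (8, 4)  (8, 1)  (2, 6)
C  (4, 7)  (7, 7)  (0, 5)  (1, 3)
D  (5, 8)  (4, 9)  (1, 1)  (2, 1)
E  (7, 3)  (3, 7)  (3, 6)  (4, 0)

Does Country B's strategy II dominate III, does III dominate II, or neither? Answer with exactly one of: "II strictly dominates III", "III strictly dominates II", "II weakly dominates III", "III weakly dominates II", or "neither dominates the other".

Compare II to III across each choice by Country A: A: 8>5, B: 4>1, C: 7>5, D: 9>1, E: 7>6.
II gives a strictly higher payoff against each choice by Country A, so II strictly dominates III.

II strictly dominates III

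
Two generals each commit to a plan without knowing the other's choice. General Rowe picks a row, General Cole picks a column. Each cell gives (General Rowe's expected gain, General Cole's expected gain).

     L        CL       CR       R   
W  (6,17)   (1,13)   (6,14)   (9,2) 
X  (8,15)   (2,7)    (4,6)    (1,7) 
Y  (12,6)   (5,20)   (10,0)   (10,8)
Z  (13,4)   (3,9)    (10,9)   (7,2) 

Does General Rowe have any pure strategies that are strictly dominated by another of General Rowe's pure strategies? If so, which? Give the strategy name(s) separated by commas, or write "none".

W, X

W: dominated, since Y does at least as well everywhere (L: 12>6, CL: 5>1, CR: 10>6, R: 10>9).
X: dominated, since Y does at least as well everywhere (L: 12>8, CL: 5>2, CR: 10>4, R: 10>1).
Nothing dominates Y: W at L (12>6); X at L (12>8); Z at CL (5>3).
Z is not dominated — it holds its own against W at L (13>6); X at L (13>8); Y at L (13>12).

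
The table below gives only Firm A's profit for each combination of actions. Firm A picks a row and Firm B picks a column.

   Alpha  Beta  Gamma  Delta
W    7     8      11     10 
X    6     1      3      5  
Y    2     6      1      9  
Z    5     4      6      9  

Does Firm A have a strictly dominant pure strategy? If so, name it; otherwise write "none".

W

W vs X: Alpha: 7>6, Beta: 8>1, Gamma: 11>3, Delta: 10>5.
W vs Y: Alpha: 7>2, Beta: 8>6, Gamma: 11>1, Delta: 10>9.
W vs Z: Alpha: 7>5, Beta: 8>4, Gamma: 11>6, Delta: 10>9.
W strictly beats every other strategy against every opponent action, so it is strictly dominant.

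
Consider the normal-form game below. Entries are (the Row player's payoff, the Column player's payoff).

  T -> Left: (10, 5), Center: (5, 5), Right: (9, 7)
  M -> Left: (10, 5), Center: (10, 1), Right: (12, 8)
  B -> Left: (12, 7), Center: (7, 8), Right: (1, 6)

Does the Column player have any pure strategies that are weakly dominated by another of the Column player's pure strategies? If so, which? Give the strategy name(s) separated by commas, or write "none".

Nothing dominates Left: Center at M (5>1); Right at B (7>6).
Center is not dominated — it holds its own against Left at B (8>7); Right at B (8>6).
Right is not dominated — it holds its own against Left at T (7>5); Center at T (7>5).

none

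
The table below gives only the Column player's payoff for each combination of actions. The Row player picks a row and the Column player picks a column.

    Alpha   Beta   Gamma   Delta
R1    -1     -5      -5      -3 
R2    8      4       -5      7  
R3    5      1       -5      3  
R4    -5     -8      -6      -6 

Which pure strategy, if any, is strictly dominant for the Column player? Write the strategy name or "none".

Alpha

Alpha vs Beta: R1: -1>-5, R2: 8>4, R3: 5>1, R4: -5>-8.
Alpha vs Gamma: R1: -1>-5, R2: 8>-5, R3: 5>-5, R4: -5>-6.
Alpha vs Delta: R1: -1>-3, R2: 8>7, R3: 5>3, R4: -5>-6.
Alpha strictly beats every other strategy against every opponent action, so it is strictly dominant.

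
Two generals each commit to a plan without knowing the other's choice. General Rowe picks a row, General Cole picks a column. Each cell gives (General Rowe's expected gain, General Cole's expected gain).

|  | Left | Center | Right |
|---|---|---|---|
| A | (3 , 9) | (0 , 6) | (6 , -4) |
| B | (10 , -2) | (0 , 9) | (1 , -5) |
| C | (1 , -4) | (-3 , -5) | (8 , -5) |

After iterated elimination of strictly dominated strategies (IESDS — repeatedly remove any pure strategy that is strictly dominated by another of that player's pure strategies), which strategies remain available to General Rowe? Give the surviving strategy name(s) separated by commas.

A, B

For General Cole, Left strictly dominates Right on the remaining rows (A: 9>-4, B: -2>-5, C: -4>-5); eliminate Right.
Row C is eliminated: A beats it against every remaining column (Left: 3>1, Center: 0>-3).
Among the remaining strategies, none is strictly dominated by another pure strategy of the same player, so the elimination stops.
Surviving strategies — General Rowe: {A, B}; General Cole: {Left, Center}.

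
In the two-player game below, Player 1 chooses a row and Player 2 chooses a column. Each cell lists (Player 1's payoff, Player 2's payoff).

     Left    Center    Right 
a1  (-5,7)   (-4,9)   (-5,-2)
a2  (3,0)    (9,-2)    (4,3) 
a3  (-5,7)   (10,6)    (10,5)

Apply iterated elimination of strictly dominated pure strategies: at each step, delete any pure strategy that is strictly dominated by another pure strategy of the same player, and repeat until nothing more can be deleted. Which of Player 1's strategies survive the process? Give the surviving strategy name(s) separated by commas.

a2, a3

Player 1's strategy a1 is strictly dominated by a2 (Left: 3>-5, Center: 9>-4, Right: 4>-5) and is removed.
Column Center is eliminated: Left beats it against every remaining row (a2: 0>-2, a3: 7>6).
Among the remaining strategies, none is strictly dominated by another pure strategy of the same player, so the elimination stops.
Surviving strategies — Player 1: {a2, a3}; Player 2: {Left, Right}.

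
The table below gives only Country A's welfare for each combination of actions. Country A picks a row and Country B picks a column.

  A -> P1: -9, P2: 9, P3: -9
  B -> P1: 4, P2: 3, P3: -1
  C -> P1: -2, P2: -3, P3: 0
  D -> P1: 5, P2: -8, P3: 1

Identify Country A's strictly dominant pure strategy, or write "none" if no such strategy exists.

none

A fails to dominate B at P1 (-9<4).
B fails to dominate A at P2 (3<9).
C fails to dominate A at P2 (-3<9).
D fails to dominate A at P2 (-8<9).
No single strategy dominates all the others.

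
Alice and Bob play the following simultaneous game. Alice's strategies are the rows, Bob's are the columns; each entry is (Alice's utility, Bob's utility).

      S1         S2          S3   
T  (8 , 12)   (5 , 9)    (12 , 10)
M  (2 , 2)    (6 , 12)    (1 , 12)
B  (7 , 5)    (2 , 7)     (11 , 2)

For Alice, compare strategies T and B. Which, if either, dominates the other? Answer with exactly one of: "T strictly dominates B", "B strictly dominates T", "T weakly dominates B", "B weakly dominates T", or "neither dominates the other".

Compare T to B across every action of Bob: S1: 8>7, S2: 5>2, S3: 12>11.
Every comparison favours T, so T strictly dominates B.

T strictly dominates B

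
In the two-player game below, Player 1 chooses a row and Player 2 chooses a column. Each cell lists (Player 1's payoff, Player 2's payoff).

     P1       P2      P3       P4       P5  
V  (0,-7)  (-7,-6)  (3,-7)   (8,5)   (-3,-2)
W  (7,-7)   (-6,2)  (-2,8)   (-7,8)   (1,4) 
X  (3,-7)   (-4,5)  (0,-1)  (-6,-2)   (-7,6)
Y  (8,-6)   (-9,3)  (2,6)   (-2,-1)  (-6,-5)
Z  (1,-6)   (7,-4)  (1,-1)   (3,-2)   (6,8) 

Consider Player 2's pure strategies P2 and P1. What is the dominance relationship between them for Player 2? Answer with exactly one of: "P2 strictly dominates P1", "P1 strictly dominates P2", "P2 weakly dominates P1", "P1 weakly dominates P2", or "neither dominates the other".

P2's payoffs vs P1's, by Player 1's action — V: -6>-7, W: 2>-7, X: 5>-7, Y: 3>-6, Z: -4>-6.
Every comparison favours P2, so P2 strictly dominates P1.

P2 strictly dominates P1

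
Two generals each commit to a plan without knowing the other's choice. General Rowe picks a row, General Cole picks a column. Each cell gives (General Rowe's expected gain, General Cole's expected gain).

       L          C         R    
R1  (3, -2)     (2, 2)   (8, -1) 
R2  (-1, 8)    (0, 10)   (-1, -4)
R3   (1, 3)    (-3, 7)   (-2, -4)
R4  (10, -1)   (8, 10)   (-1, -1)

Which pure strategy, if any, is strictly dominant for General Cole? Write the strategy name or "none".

C

C vs L: R1: 2>-2, R2: 10>8, R3: 7>3, R4: 10>-1.
C vs R: R1: 2>-1, R2: 10>-4, R3: 7>-4, R4: 10>-1.
C strictly beats every other strategy against every opponent action, so it is strictly dominant.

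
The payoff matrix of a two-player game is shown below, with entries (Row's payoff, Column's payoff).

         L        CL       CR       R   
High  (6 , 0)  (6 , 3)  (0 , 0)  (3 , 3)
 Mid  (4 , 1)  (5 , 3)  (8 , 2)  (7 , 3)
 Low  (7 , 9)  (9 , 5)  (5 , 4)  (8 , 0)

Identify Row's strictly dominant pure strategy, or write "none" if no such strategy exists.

High fails to dominate Mid at CR (0<8).
Mid fails to dominate High at L (4<6).
Low fails to dominate Mid at CR (5<8).
No single strategy dominates all the others.

none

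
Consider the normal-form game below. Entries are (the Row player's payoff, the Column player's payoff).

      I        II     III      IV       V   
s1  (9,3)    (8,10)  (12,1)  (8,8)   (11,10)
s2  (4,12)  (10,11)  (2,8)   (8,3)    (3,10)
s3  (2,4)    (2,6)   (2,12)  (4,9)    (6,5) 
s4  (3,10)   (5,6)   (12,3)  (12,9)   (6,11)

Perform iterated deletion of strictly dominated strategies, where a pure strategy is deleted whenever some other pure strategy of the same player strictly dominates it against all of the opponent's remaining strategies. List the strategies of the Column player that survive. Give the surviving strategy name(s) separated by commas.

For the Row player, s1 strictly dominates s3 on the remaining columns (I: 9>2, II: 8>2, III: 12>2, IV: 8>4, V: 11>6); eliminate s3.
For the Column player, I strictly dominates III on the remaining rows (s1: 3>1, s2: 12>8, s4: 10>3); eliminate III.
The Column player's strategy IV is strictly dominated by V (s1: 10>8, s2: 10>3, s4: 11>9) and is removed.
Row s4 is eliminated: s1 beats it against every remaining column (I: 9>3, II: 8>5, V: 11>6).
Among the remaining strategies, none is strictly dominated by another pure strategy of the same player, so the elimination stops.
Surviving strategies — the Row player: {s1, s2}; the Column player: {I, II, V}.

I, II, V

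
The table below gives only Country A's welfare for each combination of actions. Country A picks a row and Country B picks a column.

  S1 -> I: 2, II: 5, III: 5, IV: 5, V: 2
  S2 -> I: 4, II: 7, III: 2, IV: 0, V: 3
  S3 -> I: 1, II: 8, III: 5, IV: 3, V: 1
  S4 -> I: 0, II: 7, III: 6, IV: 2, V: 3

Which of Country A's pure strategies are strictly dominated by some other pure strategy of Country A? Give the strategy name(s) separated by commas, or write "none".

Nothing dominates S1: S2 at III (5>2); S3 at I (2>1); S4 at I (2>0).
S2: no other strategy beats it everywhere (S1 at I (4>2); S3 at I (4>1); S4 at I (4>0)).
S3 is not dominated — it holds its own against S1 at II (8>5); S2 at II (8>7); S4 at I (1>0).
S4: no other strategy beats it everywhere (S1 at II (7>5); S2 at II (7=7); S3 at III (6>5)).

none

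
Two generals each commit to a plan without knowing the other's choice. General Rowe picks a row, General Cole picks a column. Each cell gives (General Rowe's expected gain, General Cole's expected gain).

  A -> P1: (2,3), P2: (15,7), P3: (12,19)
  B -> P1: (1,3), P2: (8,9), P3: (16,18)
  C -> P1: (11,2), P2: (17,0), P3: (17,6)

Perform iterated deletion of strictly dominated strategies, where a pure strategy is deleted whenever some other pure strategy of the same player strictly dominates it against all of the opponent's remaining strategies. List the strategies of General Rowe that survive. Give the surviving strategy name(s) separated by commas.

C

Row A is eliminated: C beats it against every remaining column (P1: 11>2, P2: 17>15, P3: 17>12).
Row B is eliminated: C beats it against every remaining column (P1: 11>1, P2: 17>8, P3: 17>16).
General Cole's strategy P1 is strictly dominated by P3 (C: 6>2) and is removed.
For General Cole, P3 strictly dominates P2 on the remaining rows (C: 6>0); eliminate P2.
Among the remaining strategies, none is strictly dominated by another pure strategy of the same player, so the elimination stops.
Surviving strategies — General Rowe: {C}; General Cole: {P3}.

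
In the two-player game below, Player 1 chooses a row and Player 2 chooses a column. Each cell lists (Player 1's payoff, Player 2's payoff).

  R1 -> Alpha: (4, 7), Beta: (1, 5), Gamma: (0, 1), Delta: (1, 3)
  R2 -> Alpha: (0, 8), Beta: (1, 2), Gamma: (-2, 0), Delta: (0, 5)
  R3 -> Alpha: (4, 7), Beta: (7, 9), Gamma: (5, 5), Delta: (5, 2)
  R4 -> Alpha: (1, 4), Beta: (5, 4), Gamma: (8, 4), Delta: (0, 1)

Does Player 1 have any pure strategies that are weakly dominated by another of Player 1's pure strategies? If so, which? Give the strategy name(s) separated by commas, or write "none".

R1 is weakly dominated by R3 (Alpha: 4=4, Beta: 7>1, Gamma: 5>0, Delta: 5>1).
R1 weakly dominates R2 — Alpha: 4>0, Beta: 1=1, Gamma: 0>-2, Delta: 1>0.
R3: no other strategy beats it everywhere (R1 at Beta (7>1); R2 at Alpha (4>0); R4 at Alpha (4>1)).
R4: no other strategy beats it everywhere (R1 at Beta (5>1); R2 at Alpha (1>0); R3 at Gamma (8>5)).

R1, R2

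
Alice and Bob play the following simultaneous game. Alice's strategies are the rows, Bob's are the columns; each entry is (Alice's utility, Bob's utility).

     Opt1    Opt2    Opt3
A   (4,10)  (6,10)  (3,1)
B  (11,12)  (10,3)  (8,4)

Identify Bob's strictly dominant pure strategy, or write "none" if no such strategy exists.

none

Opt1 fails to dominate Opt2 at A (10=10).
Opt2 fails to dominate Opt1 at A (10=10).
Opt3 fails to dominate Opt1 at A (1<10).
No single strategy dominates all the others.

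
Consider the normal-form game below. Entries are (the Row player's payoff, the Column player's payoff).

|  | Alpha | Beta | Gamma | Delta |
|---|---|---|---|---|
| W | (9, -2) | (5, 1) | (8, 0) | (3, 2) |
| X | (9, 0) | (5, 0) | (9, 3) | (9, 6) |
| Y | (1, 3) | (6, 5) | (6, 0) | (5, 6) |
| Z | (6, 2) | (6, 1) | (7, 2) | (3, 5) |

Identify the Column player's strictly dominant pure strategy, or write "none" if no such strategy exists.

Delta

Delta vs Alpha: W: 2>-2, X: 6>0, Y: 6>3, Z: 5>2.
Delta vs Beta: W: 2>1, X: 6>0, Y: 6>5, Z: 5>1.
Delta vs Gamma: W: 2>0, X: 6>3, Y: 6>0, Z: 5>2.
Delta strictly beats every other strategy against every opponent action, so it is strictly dominant.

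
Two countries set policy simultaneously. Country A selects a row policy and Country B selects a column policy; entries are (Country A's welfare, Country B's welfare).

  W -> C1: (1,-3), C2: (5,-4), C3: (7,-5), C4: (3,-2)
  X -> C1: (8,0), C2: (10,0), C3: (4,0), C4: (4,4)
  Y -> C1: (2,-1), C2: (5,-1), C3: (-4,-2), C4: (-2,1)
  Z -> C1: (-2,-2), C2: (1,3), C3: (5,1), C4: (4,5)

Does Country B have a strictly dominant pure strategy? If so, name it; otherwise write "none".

C4

C4 vs C1: W: -2>-3, X: 4>0, Y: 1>-1, Z: 5>-2.
C4 vs C2: W: -2>-4, X: 4>0, Y: 1>-1, Z: 5>3.
C4 vs C3: W: -2>-5, X: 4>0, Y: 1>-2, Z: 5>1.
C4 strictly beats every other strategy against every opponent action, so it is strictly dominant.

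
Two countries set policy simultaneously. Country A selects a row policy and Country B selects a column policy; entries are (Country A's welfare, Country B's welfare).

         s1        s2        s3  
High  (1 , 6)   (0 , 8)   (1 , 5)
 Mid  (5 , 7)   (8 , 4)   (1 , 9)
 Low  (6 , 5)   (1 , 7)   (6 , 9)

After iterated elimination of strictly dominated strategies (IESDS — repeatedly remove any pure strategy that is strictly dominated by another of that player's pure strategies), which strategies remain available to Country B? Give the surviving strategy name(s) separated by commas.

Row High is eliminated: Low beats it against every remaining column (s1: 6>1, s2: 1>0, s3: 6>1).
For Country B, s3 strictly dominates s1 on the remaining rows (Mid: 9>7, Low: 9>5); eliminate s1.
Country B's strategy s2 is strictly dominated by s3 (Mid: 9>4, Low: 9>7) and is removed.
Country A's strategy Mid is strictly dominated by Low (s3: 6>1) and is removed.
Among the remaining strategies, none is strictly dominated by another pure strategy of the same player, so the elimination stops.
Surviving strategies — Country A: {Low}; Country B: {s3}.

s3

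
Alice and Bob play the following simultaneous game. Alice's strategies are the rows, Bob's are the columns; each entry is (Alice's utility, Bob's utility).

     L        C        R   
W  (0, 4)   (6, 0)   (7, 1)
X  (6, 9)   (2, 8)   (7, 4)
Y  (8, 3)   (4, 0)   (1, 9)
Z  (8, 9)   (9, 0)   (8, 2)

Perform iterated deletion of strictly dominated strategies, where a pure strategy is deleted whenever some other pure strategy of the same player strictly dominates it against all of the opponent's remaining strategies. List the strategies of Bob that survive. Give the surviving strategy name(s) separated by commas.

Row W is eliminated: Z beats it against every remaining column (L: 8>0, C: 9>6, R: 8>7).
Row X is eliminated: Z beats it against every remaining column (L: 8>6, C: 9>2, R: 8>7).
Column C is eliminated: L beats it against every remaining row (Y: 3>0, Z: 9>0).
Among the remaining strategies, none is strictly dominated by another pure strategy of the same player, so the elimination stops.
Surviving strategies — Alice: {Y, Z}; Bob: {L, R}.

L, R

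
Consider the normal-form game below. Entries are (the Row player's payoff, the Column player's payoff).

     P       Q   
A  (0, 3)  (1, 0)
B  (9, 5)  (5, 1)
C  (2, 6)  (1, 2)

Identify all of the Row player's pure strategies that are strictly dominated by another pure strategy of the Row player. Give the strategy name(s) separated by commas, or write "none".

B strictly dominates A — P: 9>0, Q: 5>1.
Nothing dominates B: A at P (9>0); C at P (9>2).
C is strictly dominated by B (P: 9>2, Q: 5>1).

A, C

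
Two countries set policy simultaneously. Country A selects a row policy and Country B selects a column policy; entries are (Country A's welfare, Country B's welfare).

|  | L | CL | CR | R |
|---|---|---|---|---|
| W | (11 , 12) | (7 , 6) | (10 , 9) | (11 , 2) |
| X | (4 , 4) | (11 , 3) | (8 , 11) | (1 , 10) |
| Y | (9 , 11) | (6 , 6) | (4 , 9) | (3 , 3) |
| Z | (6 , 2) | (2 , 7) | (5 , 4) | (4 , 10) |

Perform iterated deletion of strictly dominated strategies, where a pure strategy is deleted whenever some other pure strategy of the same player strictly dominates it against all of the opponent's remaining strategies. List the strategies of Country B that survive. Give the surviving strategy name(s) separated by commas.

Row Y is eliminated: W beats it against every remaining column (L: 11>9, CL: 7>6, CR: 10>4, R: 11>3).
For Country A, W strictly dominates Z on the remaining columns (L: 11>6, CL: 7>2, CR: 10>5, R: 11>4); eliminate Z.
For Country B, L strictly dominates CL on the remaining rows (W: 12>6, X: 4>3); eliminate CL.
Country A's strategy X is strictly dominated by W (L: 11>4, CR: 10>8, R: 11>1) and is removed.
Column CR is eliminated: L beats it against every remaining row (W: 12>9).
Country B's strategy R is strictly dominated by L (W: 12>2) and is removed.
Among the remaining strategies, none is strictly dominated by another pure strategy of the same player, so the elimination stops.
Surviving strategies — Country A: {W}; Country B: {L}.

L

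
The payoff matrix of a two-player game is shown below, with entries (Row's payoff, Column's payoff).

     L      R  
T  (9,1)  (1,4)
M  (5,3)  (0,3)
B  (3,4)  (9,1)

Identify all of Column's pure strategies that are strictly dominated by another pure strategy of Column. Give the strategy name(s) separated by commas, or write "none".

none

Nothing dominates L: R at M (3=3).
R: no other strategy beats it everywhere (L at T (4>1)).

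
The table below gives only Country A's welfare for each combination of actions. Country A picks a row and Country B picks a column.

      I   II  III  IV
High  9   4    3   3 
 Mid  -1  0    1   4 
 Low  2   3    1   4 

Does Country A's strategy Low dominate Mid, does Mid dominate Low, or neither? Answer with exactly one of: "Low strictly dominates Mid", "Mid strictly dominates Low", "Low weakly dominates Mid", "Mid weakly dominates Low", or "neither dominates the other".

Compare Low to Mid across every action of Country B: I: 2>-1, II: 3>0, III: 1=1, IV: 4=4.
Low is at least as good everywhere and strictly better somewhere (tied only at III, IV), so Low weakly but not strictly dominates Mid.

Low weakly dominates Mid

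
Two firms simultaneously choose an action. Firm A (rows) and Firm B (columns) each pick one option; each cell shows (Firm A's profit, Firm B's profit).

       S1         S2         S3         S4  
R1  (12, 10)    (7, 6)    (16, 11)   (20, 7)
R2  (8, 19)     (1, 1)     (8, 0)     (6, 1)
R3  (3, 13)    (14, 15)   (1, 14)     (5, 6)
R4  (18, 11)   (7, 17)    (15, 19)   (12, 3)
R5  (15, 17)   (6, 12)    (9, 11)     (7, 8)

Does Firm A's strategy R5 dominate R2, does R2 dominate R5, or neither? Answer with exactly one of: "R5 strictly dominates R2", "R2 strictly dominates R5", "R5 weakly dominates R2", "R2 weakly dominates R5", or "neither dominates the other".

R5 strictly dominates R2

Compare R5 to R2 across each choice by Firm B: S1: 15>8, S2: 6>1, S3: 9>8, S4: 7>6.
R5 gives a strictly higher payoff against each choice by Firm B, so R5 strictly dominates R2.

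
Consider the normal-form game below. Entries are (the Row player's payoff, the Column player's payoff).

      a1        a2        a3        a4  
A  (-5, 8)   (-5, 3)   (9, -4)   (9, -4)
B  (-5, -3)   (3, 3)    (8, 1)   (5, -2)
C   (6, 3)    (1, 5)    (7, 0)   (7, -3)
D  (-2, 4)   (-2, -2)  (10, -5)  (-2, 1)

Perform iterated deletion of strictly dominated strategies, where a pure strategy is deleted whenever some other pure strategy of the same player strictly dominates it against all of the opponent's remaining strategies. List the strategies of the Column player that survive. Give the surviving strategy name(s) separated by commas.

a2

For the Column player, a2 strictly dominates a3 on the remaining rows (A: 3>-4, B: 3>1, C: 5>0, D: -2>-5); eliminate a3.
The Row player's strategy D is strictly dominated by C (a1: 6>-2, a2: 1>-2, a4: 7>-2) and is removed.
For the Column player, a2 strictly dominates a4 on the remaining rows (A: 3>-4, B: 3>-2, C: 5>-3); eliminate a4.
For the Row player, C strictly dominates A on the remaining columns (a1: 6>-5, a2: 1>-5); eliminate A.
The Column player's strategy a1 is strictly dominated by a2 (B: 3>-3, C: 5>3) and is removed.
The Row player's strategy C is strictly dominated by B (a2: 3>1) and is removed.
Among the remaining strategies, none is strictly dominated by another pure strategy of the same player, so the elimination stops.
Surviving strategies — the Row player: {B}; the Column player: {a2}.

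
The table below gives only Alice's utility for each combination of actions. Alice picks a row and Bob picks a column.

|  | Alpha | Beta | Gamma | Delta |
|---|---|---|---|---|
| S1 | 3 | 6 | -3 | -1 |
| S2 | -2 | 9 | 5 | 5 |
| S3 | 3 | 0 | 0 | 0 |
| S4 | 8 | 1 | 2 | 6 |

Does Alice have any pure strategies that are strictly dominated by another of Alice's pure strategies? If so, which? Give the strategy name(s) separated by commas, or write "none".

S1 is not dominated — it holds its own against S2 at Alpha (3>-2); S3 at Alpha (3=3); S4 at Beta (6>1).
S2 is not dominated — it holds its own against S1 at Beta (9>6); S3 at Beta (9>0); S4 at Beta (9>1).
S3: dominated, since S4 does at least as well everywhere (Alpha: 8>3, Beta: 1>0, Gamma: 2>0, Delta: 6>0).
Nothing dominates S4: S1 at Alpha (8>3); S2 at Alpha (8>-2); S3 at Alpha (8>3).

S3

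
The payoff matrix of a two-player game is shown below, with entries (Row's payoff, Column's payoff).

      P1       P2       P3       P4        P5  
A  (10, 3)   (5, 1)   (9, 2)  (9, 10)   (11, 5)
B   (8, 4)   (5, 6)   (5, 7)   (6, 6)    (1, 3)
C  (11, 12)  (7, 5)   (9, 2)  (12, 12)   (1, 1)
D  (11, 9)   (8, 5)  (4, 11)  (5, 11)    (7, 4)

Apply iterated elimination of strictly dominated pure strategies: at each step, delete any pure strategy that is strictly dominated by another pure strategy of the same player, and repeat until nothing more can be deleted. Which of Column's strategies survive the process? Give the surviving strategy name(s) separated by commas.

Column P5 is eliminated: P4 beats it against every remaining row (A: 10>5, B: 6>3, C: 12>1, D: 11>4).
Row B is eliminated: C beats it against every remaining column (P1: 11>8, P2: 7>5, P3: 9>5, P4: 12>6).
Column P2 is eliminated: P1 beats it against every remaining row (A: 3>1, C: 12>5, D: 9>5).
Among the remaining strategies, none is strictly dominated by another pure strategy of the same player, so the elimination stops.
Surviving strategies — Row: {A, C, D}; Column: {P1, P3, P4}.

P1, P3, P4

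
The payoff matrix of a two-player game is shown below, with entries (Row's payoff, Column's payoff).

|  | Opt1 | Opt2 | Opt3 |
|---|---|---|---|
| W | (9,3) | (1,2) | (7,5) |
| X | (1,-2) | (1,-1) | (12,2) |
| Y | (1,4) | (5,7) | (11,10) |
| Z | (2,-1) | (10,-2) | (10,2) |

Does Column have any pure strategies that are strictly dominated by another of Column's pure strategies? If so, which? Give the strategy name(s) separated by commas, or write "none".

Opt1: dominated, since Opt3 does at least as well everywhere (W: 5>3, X: 2>-2, Y: 10>4, Z: 2>-1).
Opt3 strictly dominates Opt2 — W: 5>2, X: 2>-1, Y: 10>7, Z: 2>-2.
Opt3: no other strategy beats it everywhere (Opt1 at W (5>3); Opt2 at W (5>2)).

Opt1, Opt2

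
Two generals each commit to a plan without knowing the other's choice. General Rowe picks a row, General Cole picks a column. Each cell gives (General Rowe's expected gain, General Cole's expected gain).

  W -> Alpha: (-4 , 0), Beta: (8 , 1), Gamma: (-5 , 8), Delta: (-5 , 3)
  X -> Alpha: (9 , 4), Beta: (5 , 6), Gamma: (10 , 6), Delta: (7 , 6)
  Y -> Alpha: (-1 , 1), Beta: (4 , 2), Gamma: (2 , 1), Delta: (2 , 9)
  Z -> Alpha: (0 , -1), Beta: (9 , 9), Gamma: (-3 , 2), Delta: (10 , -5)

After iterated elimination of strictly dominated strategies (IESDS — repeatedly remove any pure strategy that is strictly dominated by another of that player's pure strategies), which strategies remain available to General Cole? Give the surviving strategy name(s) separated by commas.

Beta, Gamma, Delta

For General Rowe, Z strictly dominates W on the remaining columns (Alpha: 0>-4, Beta: 9>8, Gamma: -3>-5, Delta: 10>-5); eliminate W.
General Rowe's strategy Y is strictly dominated by X (Alpha: 9>-1, Beta: 5>4, Gamma: 10>2, Delta: 7>2) and is removed.
For General Cole, Beta strictly dominates Alpha on the remaining rows (X: 6>4, Z: 9>-1); eliminate Alpha.
Among the remaining strategies, none is strictly dominated by another pure strategy of the same player, so the elimination stops.
Surviving strategies — General Rowe: {X, Z}; General Cole: {Beta, Gamma, Delta}.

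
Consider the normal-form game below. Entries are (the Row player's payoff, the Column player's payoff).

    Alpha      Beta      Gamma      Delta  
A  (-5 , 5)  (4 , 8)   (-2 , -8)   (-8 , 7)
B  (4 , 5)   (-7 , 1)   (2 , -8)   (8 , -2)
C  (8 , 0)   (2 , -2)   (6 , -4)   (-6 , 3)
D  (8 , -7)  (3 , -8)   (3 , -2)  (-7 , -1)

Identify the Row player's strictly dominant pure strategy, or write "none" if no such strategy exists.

A fails to dominate B at Alpha (-5<4).
B fails to dominate A at Beta (-7<4).
C fails to dominate A at Beta (2<4).
D fails to dominate A at Beta (3<4).
No single strategy dominates all the others.

none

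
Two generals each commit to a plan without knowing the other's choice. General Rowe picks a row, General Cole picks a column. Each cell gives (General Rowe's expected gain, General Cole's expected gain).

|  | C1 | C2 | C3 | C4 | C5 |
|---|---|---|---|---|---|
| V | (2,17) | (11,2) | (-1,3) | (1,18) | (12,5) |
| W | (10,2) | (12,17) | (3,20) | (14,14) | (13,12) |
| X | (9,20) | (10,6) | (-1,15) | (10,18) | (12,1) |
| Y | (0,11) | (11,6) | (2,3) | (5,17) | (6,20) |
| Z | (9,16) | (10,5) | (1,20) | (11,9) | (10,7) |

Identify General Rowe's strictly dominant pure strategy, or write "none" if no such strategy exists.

W vs V: C1: 10>2, C2: 12>11, C3: 3>-1, C4: 14>1, C5: 13>12.
W vs X: C1: 10>9, C2: 12>10, C3: 3>-1, C4: 14>10, C5: 13>12.
W vs Y: C1: 10>0, C2: 12>11, C3: 3>2, C4: 14>5, C5: 13>6.
W vs Z: C1: 10>9, C2: 12>10, C3: 3>1, C4: 14>11, C5: 13>10.
W strictly beats every other strategy against every opponent action, so it is strictly dominant.

W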